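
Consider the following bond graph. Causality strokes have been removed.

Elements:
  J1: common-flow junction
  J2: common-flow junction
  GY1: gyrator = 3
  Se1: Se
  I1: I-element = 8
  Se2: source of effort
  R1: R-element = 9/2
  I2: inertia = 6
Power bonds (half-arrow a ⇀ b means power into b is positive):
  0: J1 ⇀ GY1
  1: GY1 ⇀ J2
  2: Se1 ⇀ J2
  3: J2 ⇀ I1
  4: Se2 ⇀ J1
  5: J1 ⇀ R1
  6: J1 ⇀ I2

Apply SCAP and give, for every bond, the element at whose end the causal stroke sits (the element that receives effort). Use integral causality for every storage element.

β2 stroke→J2  (Se1 (Se) sets effort on bond)
β4 stroke→J1  (Se2: effort source, stroke at far end)
β3 stroke→I1  (I1 integral (f out))
β1 stroke→J2  (1-jn J2 has f-setter on 3)
β0 stroke→J1  (GY GY1: same side as bond 1)
β6 stroke→I2  (I2: I, integral causality)
β5 stroke→J1  (J1: bond 6 brought flow, rest push out)

β0 |J1
β1 |J2
β2 |J2
β3 |I1
β4 |J1
β5 |J1
β6 |I2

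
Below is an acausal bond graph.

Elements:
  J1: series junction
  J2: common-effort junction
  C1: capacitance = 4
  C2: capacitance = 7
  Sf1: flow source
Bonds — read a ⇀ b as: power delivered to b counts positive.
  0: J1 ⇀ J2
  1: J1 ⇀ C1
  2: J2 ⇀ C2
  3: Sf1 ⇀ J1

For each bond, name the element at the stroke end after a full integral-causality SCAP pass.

#3 stroke at Sf1  (Sf1 (Sf) sets flow on bond)
#0 stroke at J1  (J1 flow already set via bond 3)
#1 stroke at J1  (J1 flow already set via bond 3)
#2 stroke at J2  (closing 0-jn rule on J2)

bond 0 →J1
bond 1 →J1
bond 2 →J2
bond 3 →Sf1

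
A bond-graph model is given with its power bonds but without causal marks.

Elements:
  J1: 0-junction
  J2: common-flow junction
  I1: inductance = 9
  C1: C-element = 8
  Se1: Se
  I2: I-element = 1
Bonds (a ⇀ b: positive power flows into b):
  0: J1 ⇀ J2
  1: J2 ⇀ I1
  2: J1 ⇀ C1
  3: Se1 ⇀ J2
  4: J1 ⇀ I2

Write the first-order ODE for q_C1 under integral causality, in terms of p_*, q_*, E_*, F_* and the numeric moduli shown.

dq_C1/dt = -p_I1/9 - p_I2

bond 3 stroke→J2  (source Se1 imposes e)
bond 1 stroke→I1  (prefer integral on I1)
bond 0 stroke→J2  (common-f at J2 fixed by 1)
bond 2 stroke→J1  (C1: C, integral causality)
bond 4 stroke→I2  (J1 effort already set via bond 2)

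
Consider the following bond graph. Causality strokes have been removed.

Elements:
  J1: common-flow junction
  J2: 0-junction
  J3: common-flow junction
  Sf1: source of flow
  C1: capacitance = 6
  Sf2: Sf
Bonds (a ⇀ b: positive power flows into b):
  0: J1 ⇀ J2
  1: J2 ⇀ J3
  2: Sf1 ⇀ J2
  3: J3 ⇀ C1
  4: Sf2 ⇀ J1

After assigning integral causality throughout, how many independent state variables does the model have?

#2 stroke at Sf1  (Sf1 fixes flow; stroke at Sf1)
#4 stroke at Sf2  (Sf2 fixes flow; stroke at Sf2)
#0 stroke at J1  (common-f at J1 fixed by 4)
#1 stroke at J2  (J2: last free bond brings effort in)
#3 stroke at J3  (J3 flow already set via bond 1)

1  (C1 all integral)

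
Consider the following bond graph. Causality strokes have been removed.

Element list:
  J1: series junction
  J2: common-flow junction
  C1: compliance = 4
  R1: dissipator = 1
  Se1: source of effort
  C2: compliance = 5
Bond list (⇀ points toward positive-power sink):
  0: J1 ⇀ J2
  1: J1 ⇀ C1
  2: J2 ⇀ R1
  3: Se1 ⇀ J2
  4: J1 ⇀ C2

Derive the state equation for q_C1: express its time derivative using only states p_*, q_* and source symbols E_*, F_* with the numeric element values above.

b3 |J2  (Se1: effort source, stroke at far end)
b1 |J1  (C1 integral (e out))
b4 |J1  (C2: C, integral causality)
b0 |J2  (only one flow-in slot at J1)
b2 |R1  (J2 needs exactly one f-in)

dq_C1/dt = E_Se1 - q_C1/4 - q_C2/5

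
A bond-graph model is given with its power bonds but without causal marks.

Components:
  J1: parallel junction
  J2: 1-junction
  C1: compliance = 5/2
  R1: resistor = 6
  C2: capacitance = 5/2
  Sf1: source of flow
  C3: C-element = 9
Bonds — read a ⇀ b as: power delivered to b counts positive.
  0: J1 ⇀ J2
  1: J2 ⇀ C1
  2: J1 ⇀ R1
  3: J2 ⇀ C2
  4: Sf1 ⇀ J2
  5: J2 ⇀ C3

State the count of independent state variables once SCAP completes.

b4 |Sf1  (source Sf1 imposes f)
b0 |J2  (J2: bond 4 brought flow, rest push out)
b1 |J2  (common-f at J2 fixed by 4)
b3 |J2  (J2 flow already set via bond 4)
b5 |J2  (J2 flow already set via bond 4)
b2 |J1  (J1 needs exactly one e-in)

3  (C1, C2, C3 all integral)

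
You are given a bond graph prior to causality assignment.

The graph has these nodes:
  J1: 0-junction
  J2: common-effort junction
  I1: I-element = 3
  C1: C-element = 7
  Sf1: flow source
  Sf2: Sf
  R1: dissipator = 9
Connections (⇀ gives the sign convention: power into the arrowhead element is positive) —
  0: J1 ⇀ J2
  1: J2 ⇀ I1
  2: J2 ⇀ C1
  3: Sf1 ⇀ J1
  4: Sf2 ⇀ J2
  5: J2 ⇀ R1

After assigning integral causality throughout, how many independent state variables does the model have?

#3 stroke at Sf1  (Sf1 (Sf) sets flow on bond)
#4 stroke at Sf2  (Sf2 (Sf) sets flow on bond)
#0 stroke at J1  (closing 0-jn rule on J1)
#1 stroke at I1  (I1: I, integral causality)
#2 stroke at J2  (C1 outputs effort q/C1)
#5 stroke at R1  (common-e at J2 fixed by 2)

2  (C1, I1 all integral)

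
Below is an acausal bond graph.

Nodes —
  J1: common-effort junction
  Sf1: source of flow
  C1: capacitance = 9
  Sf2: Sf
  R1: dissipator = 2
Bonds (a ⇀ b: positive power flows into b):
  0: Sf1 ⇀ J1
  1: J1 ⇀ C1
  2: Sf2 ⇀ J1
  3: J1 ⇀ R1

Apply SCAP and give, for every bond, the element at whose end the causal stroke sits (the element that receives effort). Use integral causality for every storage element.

β0 stroke→Sf1  (Sf1: flow source, stroke at near end)
β2 stroke→Sf2  (Sf2 fixes flow; stroke at Sf2)
β1 stroke→J1  (C1 outputs effort q/C1)
β3 stroke→R1  (common-e at J1 fixed by 1)

β0 |Sf1
β1 |J1
β2 |Sf2
β3 |R1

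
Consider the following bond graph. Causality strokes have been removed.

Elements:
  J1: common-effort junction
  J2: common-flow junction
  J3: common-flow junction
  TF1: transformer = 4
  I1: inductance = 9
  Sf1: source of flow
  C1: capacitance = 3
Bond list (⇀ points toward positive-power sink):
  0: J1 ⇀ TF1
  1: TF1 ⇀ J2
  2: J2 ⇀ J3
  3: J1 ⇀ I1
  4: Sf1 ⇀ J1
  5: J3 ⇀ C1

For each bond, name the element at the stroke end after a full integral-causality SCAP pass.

#4 →Sf1  (Sf1 (Sf) sets flow on bond)
#3 →I1  (I1 outputs flow p/I1)
#0 →J1  (only one effort-in slot at J1)
#1 →TF1  (through TF1, causality passes straight; one stroke at TF1)
#2 →J2  (J2 flow already set via bond 1)
#5 →J3  (common-f at J3 fixed by 2)

b0 |J1
b1 |TF1
b2 |J2
b3 |I1
b4 |Sf1
b5 |J3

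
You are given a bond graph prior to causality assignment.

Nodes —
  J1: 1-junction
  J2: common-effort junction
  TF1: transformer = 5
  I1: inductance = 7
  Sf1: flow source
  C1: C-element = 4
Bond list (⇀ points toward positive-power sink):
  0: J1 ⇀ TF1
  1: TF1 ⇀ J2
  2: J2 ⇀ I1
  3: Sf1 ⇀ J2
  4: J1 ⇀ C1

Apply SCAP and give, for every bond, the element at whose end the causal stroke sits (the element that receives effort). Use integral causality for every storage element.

bond 3 |Sf1  (Sf1 fixes flow; stroke at Sf1)
bond 2 |I1  (I1: I, integral causality)
bond 1 |J2  (only one effort-in slot at J2)
bond 0 |TF1  (TF TF1: opposite of bond 1)
bond 4 |J1  (J1 flow already set via bond 0)

bond 0 →TF1
bond 1 →J2
bond 2 →I1
bond 3 →Sf1
bond 4 →J1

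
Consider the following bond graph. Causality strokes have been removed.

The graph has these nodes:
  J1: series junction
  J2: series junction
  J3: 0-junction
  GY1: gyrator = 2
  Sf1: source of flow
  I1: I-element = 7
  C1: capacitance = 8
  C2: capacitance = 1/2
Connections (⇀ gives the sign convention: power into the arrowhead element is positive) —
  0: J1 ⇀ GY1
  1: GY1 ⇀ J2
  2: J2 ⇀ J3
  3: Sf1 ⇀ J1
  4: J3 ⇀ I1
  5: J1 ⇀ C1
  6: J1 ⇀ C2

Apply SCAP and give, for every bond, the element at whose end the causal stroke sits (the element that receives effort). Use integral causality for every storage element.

#3 stroke at Sf1  (source Sf1 imposes f)
#0 stroke at J1  (1-jn J1 has f-setter on 3)
#5 stroke at J1  (1-jn J1 has f-setter on 3)
#6 stroke at J1  (common-f at J1 fixed by 3)
#1 stroke at J2  (GY GY1: same side as bond 0)
#2 stroke at J3  (only one flow-in slot at J2)
#4 stroke at I1  (J3 effort already set via bond 2)

β0 →J1
β1 →J2
β2 →J3
β3 →Sf1
β4 →I1
β5 →J1
β6 →J1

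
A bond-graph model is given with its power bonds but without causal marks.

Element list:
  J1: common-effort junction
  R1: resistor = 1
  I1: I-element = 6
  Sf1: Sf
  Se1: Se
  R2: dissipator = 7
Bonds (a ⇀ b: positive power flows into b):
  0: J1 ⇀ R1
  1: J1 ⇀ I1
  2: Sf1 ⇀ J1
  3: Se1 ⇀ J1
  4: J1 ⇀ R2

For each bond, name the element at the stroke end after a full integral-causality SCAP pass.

bond 2 |Sf1  (Sf1 fixes flow; stroke at Sf1)
bond 3 |J1  (Se1 (Se) sets effort on bond)
bond 0 |R1  (J1: bond 3 brought effort, rest push out)
bond 1 |I1  (0-jn J1 has e-setter on 3)
bond 4 |R2  (J1 effort already set via bond 3)

#0 |R1
#1 |I1
#2 |Sf1
#3 |J1
#4 |R2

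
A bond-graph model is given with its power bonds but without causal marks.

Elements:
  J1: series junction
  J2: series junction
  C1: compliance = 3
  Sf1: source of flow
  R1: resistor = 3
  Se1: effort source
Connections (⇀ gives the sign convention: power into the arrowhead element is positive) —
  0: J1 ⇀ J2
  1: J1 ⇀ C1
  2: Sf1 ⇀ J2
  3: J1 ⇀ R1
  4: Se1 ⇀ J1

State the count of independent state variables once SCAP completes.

β2 stroke at Sf1  (Sf1: flow source, stroke at near end)
β4 stroke at J1  (Se1 fixes effort; stroke away)
β0 stroke at J2  (J2: bond 2 brought flow, rest push out)
β1 stroke at J1  (J1: bond 0 brought flow, rest push out)
β3 stroke at J1  (1-jn J1 has f-setter on 0)

1  (C1 all integral)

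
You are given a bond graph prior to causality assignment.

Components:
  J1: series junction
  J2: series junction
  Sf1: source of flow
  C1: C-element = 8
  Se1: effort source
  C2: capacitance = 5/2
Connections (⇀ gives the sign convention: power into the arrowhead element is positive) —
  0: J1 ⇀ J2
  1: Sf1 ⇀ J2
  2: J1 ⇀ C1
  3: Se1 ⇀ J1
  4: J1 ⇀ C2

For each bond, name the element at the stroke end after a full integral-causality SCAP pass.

#1 →Sf1  (Sf1: flow source, stroke at near end)
#3 →J1  (Se1 fixes effort; stroke away)
#0 →J2  (1-jn J2 has f-setter on 1)
#2 →J1  (1-jn J1 has f-setter on 0)
#4 →J1  (common-f at J1 fixed by 0)

bond 0 stroke at J2
bond 1 stroke at Sf1
bond 2 stroke at J1
bond 3 stroke at J1
bond 4 stroke at J1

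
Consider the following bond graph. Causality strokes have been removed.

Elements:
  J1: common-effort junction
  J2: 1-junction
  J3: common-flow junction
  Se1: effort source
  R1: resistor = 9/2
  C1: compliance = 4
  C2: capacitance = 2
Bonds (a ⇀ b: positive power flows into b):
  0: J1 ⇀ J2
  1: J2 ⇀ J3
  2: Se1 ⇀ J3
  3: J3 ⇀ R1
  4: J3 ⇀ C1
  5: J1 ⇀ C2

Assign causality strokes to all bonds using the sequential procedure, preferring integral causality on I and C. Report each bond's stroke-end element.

β0 stroke→J2
β1 stroke→J3
β2 stroke→J3
β3 stroke→R1
β4 stroke→J3
β5 stroke→J1

#2 stroke→J3  (source Se1 imposes e)
#4 stroke→J3  (prefer integral on C1)
#5 stroke→J1  (C2 integral (e out))
#0 stroke→J2  (common-e at J1 fixed by 5)
#1 stroke→J3  (J2 needs exactly one f-in)
#3 stroke→R1  (J3: last free bond brings flow in)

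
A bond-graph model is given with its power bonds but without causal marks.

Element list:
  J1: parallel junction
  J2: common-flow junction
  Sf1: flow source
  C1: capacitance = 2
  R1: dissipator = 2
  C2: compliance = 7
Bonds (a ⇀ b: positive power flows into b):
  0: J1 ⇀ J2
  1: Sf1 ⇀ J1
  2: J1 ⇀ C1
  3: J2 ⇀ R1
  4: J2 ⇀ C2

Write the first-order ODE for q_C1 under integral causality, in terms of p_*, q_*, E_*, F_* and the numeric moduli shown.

dq_C1/dt = F_Sf1 - q_C1/4 + q_C2/14

#1 |Sf1  (Sf1 (Sf) sets flow on bond)
#2 |J1  (C1: C, integral causality)
#0 |J2  (common-e at J1 fixed by 2)
#4 |J2  (prefer integral on C2)
#3 |R1  (closing 1-jn rule on J2)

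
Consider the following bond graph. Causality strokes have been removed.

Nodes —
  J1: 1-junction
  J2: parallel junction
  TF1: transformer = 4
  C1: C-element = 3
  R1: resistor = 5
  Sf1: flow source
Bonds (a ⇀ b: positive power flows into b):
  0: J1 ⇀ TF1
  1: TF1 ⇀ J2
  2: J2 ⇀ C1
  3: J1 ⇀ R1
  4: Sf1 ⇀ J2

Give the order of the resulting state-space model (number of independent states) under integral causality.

1  (C1 all integral)

b4 |Sf1  (Sf1 (Sf) sets flow on bond)
b2 |J2  (C1 outputs effort q/C1)
b1 |TF1  (0-jn J2 has e-setter on 2)
b0 |J1  (TF1 one-in-one-out from 1)
b3 |R1  (J1 needs exactly one f-in)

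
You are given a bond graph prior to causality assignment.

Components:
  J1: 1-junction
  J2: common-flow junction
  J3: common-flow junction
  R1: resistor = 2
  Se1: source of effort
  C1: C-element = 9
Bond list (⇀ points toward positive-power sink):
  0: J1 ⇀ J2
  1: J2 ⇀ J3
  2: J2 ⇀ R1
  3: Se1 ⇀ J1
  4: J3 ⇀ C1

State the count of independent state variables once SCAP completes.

#3 stroke at J1  (Se1 (Se) sets effort on bond)
#0 stroke at J2  (closing 1-jn rule on J1)
#4 stroke at J3  (C1: C, integral causality)
#1 stroke at J2  (J3 needs exactly one f-in)
#2 stroke at R1  (J2: last free bond brings flow in)

1  (C1 all integral)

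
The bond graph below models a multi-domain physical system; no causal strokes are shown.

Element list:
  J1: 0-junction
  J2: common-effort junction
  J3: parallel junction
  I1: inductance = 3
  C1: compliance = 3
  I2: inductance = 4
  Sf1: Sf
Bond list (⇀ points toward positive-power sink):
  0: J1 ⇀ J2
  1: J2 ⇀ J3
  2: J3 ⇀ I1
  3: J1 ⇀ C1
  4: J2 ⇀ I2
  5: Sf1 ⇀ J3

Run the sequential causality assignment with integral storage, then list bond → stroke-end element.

β5 |Sf1  (Sf1 fixes flow; stroke at Sf1)
β2 |I1  (I1: I, integral causality)
β1 |J3  (closing 0-jn rule on J3)
β3 |J1  (prefer integral on C1)
β0 |J2  (J1 effort already set via bond 3)
β4 |I2  (common-e at J2 fixed by 0)

#0 →J2
#1 →J3
#2 →I1
#3 →J1
#4 →I2
#5 →Sf1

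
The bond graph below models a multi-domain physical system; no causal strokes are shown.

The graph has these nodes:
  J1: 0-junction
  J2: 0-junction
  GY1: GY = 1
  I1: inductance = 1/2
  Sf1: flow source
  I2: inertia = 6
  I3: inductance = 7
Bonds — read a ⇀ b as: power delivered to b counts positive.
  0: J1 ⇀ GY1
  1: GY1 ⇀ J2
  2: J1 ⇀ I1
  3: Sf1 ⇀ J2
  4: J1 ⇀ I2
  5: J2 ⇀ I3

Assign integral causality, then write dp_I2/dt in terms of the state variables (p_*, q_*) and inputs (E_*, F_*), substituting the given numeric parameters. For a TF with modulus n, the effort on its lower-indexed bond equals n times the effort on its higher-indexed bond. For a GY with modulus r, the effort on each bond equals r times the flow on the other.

dp_I2/dt = -F_Sf1 + p_I3/7

#3 →Sf1  (Sf1 (Sf) sets flow on bond)
#2 →I1  (prefer integral on I1)
#4 →I2  (I2 integral (f out))
#0 →J1  (J1: last free bond brings effort in)
#1 →J2  (through GY1, causality inverts; strokes same side of GY1)
#5 →I3  (0-jn J2 has e-setter on 1)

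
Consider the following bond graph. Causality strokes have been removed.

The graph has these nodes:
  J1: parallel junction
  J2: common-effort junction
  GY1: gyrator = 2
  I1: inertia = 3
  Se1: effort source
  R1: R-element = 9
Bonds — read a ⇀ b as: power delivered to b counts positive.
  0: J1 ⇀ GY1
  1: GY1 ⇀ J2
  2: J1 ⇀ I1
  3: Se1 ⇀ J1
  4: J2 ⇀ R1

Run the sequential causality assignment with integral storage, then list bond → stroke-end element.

b3 →J1  (Se1: effort source, stroke at far end)
b0 →GY1  (0-jn J1 has e-setter on 3)
b2 →I1  (J1 effort already set via bond 3)
b1 →GY1  (through GY1, causality inverts; strokes same side of GY1)
b4 →J2  (J2 needs exactly one e-in)

b0 |GY1
b1 |GY1
b2 |I1
b3 |J1
b4 |J2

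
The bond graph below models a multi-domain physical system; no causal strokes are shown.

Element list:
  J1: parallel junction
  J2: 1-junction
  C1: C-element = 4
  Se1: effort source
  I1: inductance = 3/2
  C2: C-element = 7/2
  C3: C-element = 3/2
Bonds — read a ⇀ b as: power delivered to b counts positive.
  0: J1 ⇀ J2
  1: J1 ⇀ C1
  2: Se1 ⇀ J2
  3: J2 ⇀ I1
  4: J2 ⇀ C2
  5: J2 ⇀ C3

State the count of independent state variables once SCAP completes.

β2 |J2  (Se1 (Se) sets effort on bond)
β1 |J1  (C1 integral (e out))
β0 |J2  (J1: bond 1 brought effort, rest push out)
β3 |I1  (I1 integral (f out))
β4 |J2  (J2 flow already set via bond 3)
β5 |J2  (1-jn J2 has f-setter on 3)

4  (C1, C2, C3, I1 all integral)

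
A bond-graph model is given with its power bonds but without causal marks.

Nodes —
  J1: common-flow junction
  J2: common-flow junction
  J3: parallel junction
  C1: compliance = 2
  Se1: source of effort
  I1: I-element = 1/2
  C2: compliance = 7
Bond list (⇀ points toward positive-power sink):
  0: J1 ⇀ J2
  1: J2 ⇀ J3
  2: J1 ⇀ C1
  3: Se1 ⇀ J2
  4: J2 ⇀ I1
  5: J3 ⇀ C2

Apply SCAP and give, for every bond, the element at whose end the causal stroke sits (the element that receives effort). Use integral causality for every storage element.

bond 0 stroke→J2
bond 1 stroke→J2
bond 2 stroke→J1
bond 3 stroke→J2
bond 4 stroke→I1
bond 5 stroke→J3

bond 3 stroke at J2  (Se1 (Se) sets effort on bond)
bond 2 stroke at J1  (prefer integral on C1)
bond 0 stroke at J2  (J1 needs exactly one f-in)
bond 4 stroke at I1  (I1 integral (f out))
bond 1 stroke at J2  (J2 flow already set via bond 4)
bond 5 stroke at J3  (J3 needs exactly one e-in)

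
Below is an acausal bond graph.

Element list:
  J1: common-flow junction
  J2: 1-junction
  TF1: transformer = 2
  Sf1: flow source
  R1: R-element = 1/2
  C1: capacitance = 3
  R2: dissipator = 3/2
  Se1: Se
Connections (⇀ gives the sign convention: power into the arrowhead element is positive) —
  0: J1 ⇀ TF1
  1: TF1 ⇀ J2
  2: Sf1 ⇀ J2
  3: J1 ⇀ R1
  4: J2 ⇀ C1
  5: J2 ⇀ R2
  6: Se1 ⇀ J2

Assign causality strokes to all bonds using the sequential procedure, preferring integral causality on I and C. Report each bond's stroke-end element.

bond 2 stroke→Sf1  (Sf1 fixes flow; stroke at Sf1)
bond 6 stroke→J2  (source Se1 imposes e)
bond 1 stroke→J2  (1-jn J2 has f-setter on 2)
bond 4 stroke→J2  (common-f at J2 fixed by 2)
bond 5 stroke→J2  (J2 flow already set via bond 2)
bond 0 stroke→TF1  (TF1 one-in-one-out from 1)
bond 3 stroke→J1  (common-f at J1 fixed by 0)

β0 |TF1
β1 |J2
β2 |Sf1
β3 |J1
β4 |J2
β5 |J2
β6 |J2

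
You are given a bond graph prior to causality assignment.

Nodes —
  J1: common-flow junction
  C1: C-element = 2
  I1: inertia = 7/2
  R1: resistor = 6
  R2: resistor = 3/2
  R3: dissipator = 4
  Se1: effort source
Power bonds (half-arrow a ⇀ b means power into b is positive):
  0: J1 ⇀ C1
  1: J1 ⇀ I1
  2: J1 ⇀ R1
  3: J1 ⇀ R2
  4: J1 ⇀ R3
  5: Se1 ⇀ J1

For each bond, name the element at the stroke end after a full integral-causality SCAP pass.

β0 |J1
β1 |I1
β2 |J1
β3 |J1
β4 |J1
β5 |J1

b5 stroke→J1  (source Se1 imposes e)
b0 stroke→J1  (prefer integral on C1)
b1 stroke→I1  (prefer integral on I1)
b2 stroke→J1  (common-f at J1 fixed by 1)
b3 stroke→J1  (common-f at J1 fixed by 1)
b4 stroke→J1  (1-jn J1 has f-setter on 1)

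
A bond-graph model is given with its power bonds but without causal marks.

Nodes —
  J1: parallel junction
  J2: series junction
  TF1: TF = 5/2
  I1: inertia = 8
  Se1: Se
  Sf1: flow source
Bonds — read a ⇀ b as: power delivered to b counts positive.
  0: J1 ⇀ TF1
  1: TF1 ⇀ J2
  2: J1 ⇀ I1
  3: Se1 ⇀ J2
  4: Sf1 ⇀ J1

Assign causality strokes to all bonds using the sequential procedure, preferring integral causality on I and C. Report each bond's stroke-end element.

bond 3 |J2  (Se1 (Se) sets effort on bond)
bond 4 |Sf1  (Sf1 fixes flow; stroke at Sf1)
bond 1 |TF1  (J2: last free bond brings flow in)
bond 0 |J1  (TF1: transformer flips bond 1)
bond 2 |I1  (0-jn J1 has e-setter on 0)

#0 →J1
#1 →TF1
#2 →I1
#3 →J2
#4 →Sf1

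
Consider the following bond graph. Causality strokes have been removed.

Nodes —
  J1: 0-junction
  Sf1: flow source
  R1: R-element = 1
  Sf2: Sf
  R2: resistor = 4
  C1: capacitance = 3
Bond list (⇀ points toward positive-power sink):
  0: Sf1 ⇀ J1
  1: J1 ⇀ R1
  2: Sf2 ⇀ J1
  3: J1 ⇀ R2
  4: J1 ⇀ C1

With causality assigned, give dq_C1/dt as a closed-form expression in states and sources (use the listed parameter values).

dq_C1/dt = F_Sf1 + F_Sf2 - 5*q_C1/12

#0 →Sf1  (Sf1 (Sf) sets flow on bond)
#2 →Sf2  (source Sf2 imposes f)
#4 →J1  (C1: C, integral causality)
#1 →R1  (0-jn J1 has e-setter on 4)
#3 →R2  (J1: bond 4 brought effort, rest push out)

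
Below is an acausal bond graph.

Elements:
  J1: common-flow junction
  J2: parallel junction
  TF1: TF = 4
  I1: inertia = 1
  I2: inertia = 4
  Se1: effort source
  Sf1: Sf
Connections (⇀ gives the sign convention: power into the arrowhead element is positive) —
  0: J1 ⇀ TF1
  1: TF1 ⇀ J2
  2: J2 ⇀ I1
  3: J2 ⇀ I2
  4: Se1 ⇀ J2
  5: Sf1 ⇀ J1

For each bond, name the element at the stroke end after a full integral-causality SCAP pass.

β0 →J1
β1 →TF1
β2 →I1
β3 →I2
β4 →J2
β5 →Sf1

#4 stroke at J2  (Se1 (Se) sets effort on bond)
#5 stroke at Sf1  (Sf1 (Sf) sets flow on bond)
#0 stroke at J1  (J1: bond 5 brought flow, rest push out)
#1 stroke at TF1  (common-e at J2 fixed by 4)
#2 stroke at I1  (J2 effort already set via bond 4)
#3 stroke at I2  (J2 effort already set via bond 4)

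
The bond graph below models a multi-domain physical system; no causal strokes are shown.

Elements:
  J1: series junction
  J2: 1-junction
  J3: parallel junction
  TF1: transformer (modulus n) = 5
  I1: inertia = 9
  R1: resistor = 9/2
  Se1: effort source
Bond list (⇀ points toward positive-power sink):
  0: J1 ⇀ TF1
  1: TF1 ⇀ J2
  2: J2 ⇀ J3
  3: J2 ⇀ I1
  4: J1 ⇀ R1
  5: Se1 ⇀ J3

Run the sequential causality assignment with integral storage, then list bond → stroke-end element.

bond 5 →J3  (Se1 (Se) sets effort on bond)
bond 2 →J2  (0-jn J3 has e-setter on 5)
bond 3 →I1  (I1 integral (f out))
bond 1 →J2  (J2: bond 3 brought flow, rest push out)
bond 0 →TF1  (TF1 one-in-one-out from 1)
bond 4 →J1  (1-jn J1 has f-setter on 0)

b0 stroke at TF1
b1 stroke at J2
b2 stroke at J2
b3 stroke at I1
b4 stroke at J1
b5 stroke at J3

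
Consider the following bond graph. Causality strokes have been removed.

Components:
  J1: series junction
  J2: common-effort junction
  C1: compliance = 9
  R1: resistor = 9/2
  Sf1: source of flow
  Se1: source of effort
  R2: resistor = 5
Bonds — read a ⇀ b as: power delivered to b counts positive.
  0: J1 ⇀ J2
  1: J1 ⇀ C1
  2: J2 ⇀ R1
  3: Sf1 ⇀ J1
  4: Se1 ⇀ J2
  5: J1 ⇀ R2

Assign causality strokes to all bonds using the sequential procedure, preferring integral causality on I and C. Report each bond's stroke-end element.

b3 stroke at Sf1  (Sf1: flow source, stroke at near end)
b4 stroke at J2  (Se1 (Se) sets effort on bond)
b0 stroke at J1  (1-jn J1 has f-setter on 3)
b1 stroke at J1  (1-jn J1 has f-setter on 3)
b5 stroke at J1  (J1: bond 3 brought flow, rest push out)
b2 stroke at R1  (J2 effort already set via bond 4)

β0 stroke→J1
β1 stroke→J1
β2 stroke→R1
β3 stroke→Sf1
β4 stroke→J2
β5 stroke→J1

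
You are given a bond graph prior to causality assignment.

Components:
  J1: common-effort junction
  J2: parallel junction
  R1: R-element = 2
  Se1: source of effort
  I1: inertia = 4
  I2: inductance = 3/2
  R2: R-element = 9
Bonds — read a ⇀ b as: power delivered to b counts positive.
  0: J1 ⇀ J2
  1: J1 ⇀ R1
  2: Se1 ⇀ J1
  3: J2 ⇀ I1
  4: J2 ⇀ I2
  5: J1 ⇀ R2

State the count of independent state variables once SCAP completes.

2  (I1, I2 all integral)

bond 2 stroke→J1  (Se1: effort source, stroke at far end)
bond 0 stroke→J2  (J1: bond 2 brought effort, rest push out)
bond 1 stroke→R1  (common-e at J1 fixed by 2)
bond 5 stroke→R2  (0-jn J1 has e-setter on 2)
bond 3 stroke→I1  (0-jn J2 has e-setter on 0)
bond 4 stroke→I2  (J2 effort already set via bond 0)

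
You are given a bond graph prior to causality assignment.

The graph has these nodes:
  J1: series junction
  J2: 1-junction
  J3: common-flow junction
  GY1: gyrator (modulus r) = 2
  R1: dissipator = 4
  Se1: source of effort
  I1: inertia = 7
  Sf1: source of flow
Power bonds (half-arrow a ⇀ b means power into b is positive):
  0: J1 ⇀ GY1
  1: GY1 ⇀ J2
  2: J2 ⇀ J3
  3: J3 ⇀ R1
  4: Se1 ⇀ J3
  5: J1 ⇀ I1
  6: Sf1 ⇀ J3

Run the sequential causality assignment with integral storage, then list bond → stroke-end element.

b4 stroke→J3  (Se1 fixes effort; stroke away)
b6 stroke→Sf1  (source Sf1 imposes f)
b2 stroke→J3  (1-jn J3 has f-setter on 6)
b3 stroke→J3  (J3 flow already set via bond 6)
b1 stroke→J2  (common-f at J2 fixed by 2)
b0 stroke→J1  (GY1: gyrator matches bond 1)
b5 stroke→I1  (J1 needs exactly one f-in)

b0 stroke at J1
b1 stroke at J2
b2 stroke at J3
b3 stroke at J3
b4 stroke at J3
b5 stroke at I1
b6 stroke at Sf1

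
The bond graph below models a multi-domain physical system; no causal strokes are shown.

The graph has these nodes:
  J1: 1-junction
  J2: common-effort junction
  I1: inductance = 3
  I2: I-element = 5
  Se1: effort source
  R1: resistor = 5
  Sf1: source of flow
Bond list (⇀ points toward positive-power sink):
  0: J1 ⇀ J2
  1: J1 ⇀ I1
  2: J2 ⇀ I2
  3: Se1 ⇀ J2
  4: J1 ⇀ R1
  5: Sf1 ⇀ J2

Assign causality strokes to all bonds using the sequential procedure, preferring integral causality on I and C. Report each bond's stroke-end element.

β3 →J2  (source Se1 imposes e)
β5 →Sf1  (Sf1 fixes flow; stroke at Sf1)
β0 →J1  (0-jn J2 has e-setter on 3)
β2 →I2  (J2 effort already set via bond 3)
β1 →I1  (I1 integral (f out))
β4 →J1  (common-f at J1 fixed by 1)

β0 stroke→J1
β1 stroke→I1
β2 stroke→I2
β3 stroke→J2
β4 stroke→J1
β5 stroke→Sf1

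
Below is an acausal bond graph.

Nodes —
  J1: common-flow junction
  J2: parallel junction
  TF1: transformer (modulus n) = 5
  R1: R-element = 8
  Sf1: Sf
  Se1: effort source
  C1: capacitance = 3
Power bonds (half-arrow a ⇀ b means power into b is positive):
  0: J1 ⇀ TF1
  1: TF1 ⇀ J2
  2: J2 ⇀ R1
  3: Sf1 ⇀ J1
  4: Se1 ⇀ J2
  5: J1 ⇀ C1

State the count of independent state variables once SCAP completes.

1  (C1 all integral)

#3 stroke→Sf1  (Sf1 (Sf) sets flow on bond)
#4 stroke→J2  (Se1 fixes effort; stroke away)
#0 stroke→J1  (common-f at J1 fixed by 3)
#5 stroke→J1  (J1 flow already set via bond 3)
#1 stroke→TF1  (common-e at J2 fixed by 4)
#2 stroke→R1  (J2: bond 4 brought effort, rest push out)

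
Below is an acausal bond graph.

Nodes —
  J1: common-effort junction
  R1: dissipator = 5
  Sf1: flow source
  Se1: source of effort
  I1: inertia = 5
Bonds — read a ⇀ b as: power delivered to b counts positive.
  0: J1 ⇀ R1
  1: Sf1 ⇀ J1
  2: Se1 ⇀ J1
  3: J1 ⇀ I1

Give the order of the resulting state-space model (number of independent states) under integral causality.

1  (I1 all integral)

b1 |Sf1  (Sf1 (Sf) sets flow on bond)
b2 |J1  (Se1: effort source, stroke at far end)
b0 |R1  (common-e at J1 fixed by 2)
b3 |I1  (J1 effort already set via bond 2)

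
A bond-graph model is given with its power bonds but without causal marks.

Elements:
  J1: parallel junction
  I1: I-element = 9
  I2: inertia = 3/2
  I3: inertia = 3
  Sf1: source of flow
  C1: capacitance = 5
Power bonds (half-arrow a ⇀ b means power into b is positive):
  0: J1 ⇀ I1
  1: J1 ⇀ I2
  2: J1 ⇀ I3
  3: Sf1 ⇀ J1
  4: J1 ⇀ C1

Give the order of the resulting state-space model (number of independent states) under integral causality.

#3 |Sf1  (Sf1 fixes flow; stroke at Sf1)
#0 |I1  (I1 outputs flow p/I1)
#1 |I2  (I2 outputs flow p/I2)
#2 |I3  (I3: I, integral causality)
#4 |J1  (J1 needs exactly one e-in)

4  (C1, I1, I2, I3 all integral)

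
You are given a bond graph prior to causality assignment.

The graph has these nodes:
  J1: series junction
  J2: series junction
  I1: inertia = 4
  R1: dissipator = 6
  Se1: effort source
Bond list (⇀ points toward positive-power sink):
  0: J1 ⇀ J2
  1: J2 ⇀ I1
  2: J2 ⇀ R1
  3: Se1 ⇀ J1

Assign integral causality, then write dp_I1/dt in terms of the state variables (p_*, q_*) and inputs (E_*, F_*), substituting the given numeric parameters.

b3 stroke at J1  (source Se1 imposes e)
b0 stroke at J2  (J1: last free bond brings flow in)
b1 stroke at I1  (I1: I, integral causality)
b2 stroke at J2  (common-f at J2 fixed by 1)

dp_I1/dt = E_Se1 - 3*p_I1/2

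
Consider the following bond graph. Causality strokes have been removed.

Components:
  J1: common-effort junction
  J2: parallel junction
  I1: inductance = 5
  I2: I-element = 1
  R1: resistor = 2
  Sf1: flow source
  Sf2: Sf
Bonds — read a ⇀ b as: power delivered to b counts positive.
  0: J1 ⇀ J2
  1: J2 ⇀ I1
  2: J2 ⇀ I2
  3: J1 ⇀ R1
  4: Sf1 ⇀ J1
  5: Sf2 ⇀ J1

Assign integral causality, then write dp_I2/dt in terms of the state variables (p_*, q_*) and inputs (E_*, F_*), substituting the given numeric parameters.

#4 stroke→Sf1  (Sf1 fixes flow; stroke at Sf1)
#5 stroke→Sf2  (Sf2: flow source, stroke at near end)
#1 stroke→I1  (I1: I, integral causality)
#2 stroke→I2  (I2: I, integral causality)
#0 stroke→J2  (J2: last free bond brings effort in)
#3 stroke→J1  (J1: last free bond brings effort in)

dp_I2/dt = 2*F_Sf1 + 2*F_Sf2 - 2*p_I1/5 - 2*p_I2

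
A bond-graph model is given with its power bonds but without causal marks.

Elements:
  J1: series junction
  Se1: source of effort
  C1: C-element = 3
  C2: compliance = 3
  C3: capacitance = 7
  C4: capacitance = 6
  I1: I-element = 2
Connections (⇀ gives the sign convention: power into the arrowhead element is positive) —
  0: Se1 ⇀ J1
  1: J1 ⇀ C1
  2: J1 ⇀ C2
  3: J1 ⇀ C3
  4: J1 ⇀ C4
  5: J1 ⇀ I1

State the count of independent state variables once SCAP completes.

β0 →J1  (Se1 fixes effort; stroke away)
β1 →J1  (C1 outputs effort q/C1)
β2 →J1  (C2 outputs effort q/C2)
β3 →J1  (C3: C, integral causality)
β4 →J1  (C4 integral (e out))
β5 →I1  (only one flow-in slot at J1)

5  (C1, C2, C3, C4, I1 all integral)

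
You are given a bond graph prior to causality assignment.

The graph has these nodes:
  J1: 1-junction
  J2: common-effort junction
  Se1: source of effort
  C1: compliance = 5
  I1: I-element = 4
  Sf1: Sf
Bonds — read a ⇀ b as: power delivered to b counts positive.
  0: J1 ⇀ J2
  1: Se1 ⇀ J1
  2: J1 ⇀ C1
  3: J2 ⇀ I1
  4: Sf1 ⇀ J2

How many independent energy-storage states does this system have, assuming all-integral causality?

2  (C1, I1 all integral)

#1 stroke→J1  (Se1: effort source, stroke at far end)
#4 stroke→Sf1  (Sf1: flow source, stroke at near end)
#2 stroke→J1  (C1: C, integral causality)
#0 stroke→J2  (J1 needs exactly one f-in)
#3 stroke→I1  (0-jn J2 has e-setter on 0)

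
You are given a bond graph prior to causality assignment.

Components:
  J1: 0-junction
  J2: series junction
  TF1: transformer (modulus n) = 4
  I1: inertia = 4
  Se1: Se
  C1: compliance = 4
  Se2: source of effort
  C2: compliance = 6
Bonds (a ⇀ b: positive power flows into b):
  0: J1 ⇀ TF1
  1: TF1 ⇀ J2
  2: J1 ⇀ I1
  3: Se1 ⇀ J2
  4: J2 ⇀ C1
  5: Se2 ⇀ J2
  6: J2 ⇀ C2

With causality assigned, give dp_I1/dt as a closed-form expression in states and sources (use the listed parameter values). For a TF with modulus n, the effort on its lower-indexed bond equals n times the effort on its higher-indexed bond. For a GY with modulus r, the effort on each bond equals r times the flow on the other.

b3 →J2  (Se1: effort source, stroke at far end)
b5 →J2  (Se2 (Se) sets effort on bond)
b2 →I1  (I1 integral (f out))
b0 →J1  (J1 needs exactly one e-in)
b1 →TF1  (TF1: transformer flips bond 0)
b4 →J2  (J2: bond 1 brought flow, rest push out)
b6 →J2  (J2 flow already set via bond 1)

dp_I1/dt = -4*E_Se1 - 4*E_Se2 + q_C1 + 2*q_C2/3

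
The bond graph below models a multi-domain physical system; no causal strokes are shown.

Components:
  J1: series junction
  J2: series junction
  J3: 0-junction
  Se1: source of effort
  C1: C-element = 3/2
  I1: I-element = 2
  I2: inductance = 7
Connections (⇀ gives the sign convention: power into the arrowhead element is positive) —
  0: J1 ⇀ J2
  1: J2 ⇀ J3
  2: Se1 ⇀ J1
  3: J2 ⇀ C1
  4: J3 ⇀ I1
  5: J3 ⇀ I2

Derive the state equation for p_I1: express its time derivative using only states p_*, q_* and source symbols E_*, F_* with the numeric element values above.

dp_I1/dt = E_Se1 - 2*q_C1/3

β2 stroke→J1  (source Se1 imposes e)
β0 stroke→J2  (only one flow-in slot at J1)
β3 stroke→J2  (C1 outputs effort q/C1)
β1 stroke→J3  (J2: last free bond brings flow in)
β4 stroke→I1  (0-jn J3 has e-setter on 1)
β5 stroke→I2  (J3 effort already set via bond 1)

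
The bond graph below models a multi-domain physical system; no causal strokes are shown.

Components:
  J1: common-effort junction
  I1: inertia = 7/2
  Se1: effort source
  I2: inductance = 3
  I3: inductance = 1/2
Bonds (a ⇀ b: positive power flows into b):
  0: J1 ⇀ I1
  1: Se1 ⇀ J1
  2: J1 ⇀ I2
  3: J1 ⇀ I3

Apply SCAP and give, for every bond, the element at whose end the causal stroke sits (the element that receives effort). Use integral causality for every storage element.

β0 →I1
β1 →J1
β2 →I2
β3 →I3

β1 stroke at J1  (Se1 fixes effort; stroke away)
β0 stroke at I1  (J1: bond 1 brought effort, rest push out)
β2 stroke at I2  (J1: bond 1 brought effort, rest push out)
β3 stroke at I3  (J1: bond 1 brought effort, rest push out)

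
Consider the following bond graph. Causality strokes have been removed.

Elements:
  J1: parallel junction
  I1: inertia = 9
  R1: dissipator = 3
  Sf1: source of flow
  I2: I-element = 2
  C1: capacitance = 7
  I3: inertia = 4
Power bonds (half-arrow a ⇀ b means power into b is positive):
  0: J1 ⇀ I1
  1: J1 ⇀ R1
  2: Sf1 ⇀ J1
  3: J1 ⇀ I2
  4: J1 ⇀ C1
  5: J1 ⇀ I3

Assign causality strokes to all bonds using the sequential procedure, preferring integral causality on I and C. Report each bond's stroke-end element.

bond 0 →I1
bond 1 →R1
bond 2 →Sf1
bond 3 →I2
bond 4 →J1
bond 5 →I3

b2 stroke→Sf1  (Sf1 fixes flow; stroke at Sf1)
b0 stroke→I1  (I1 outputs flow p/I1)
b3 stroke→I2  (I2 outputs flow p/I2)
b4 stroke→J1  (C1 outputs effort q/C1)
b1 stroke→R1  (J1: bond 4 brought effort, rest push out)
b5 stroke→I3  (common-e at J1 fixed by 4)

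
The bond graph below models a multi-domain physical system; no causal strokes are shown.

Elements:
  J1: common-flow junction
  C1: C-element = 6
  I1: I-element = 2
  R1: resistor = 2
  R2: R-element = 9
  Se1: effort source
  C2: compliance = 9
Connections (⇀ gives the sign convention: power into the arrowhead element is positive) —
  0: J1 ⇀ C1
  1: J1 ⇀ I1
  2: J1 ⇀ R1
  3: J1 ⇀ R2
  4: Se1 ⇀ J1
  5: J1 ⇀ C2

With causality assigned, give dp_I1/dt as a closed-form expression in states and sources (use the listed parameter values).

dp_I1/dt = E_Se1 - 11*p_I1/2 - q_C1/6 - q_C2/9

#4 →J1  (Se1 fixes effort; stroke away)
#0 →J1  (C1 outputs effort q/C1)
#1 →I1  (I1: I, integral causality)
#2 →J1  (1-jn J1 has f-setter on 1)
#3 →J1  (J1: bond 1 brought flow, rest push out)
#5 →J1  (common-f at J1 fixed by 1)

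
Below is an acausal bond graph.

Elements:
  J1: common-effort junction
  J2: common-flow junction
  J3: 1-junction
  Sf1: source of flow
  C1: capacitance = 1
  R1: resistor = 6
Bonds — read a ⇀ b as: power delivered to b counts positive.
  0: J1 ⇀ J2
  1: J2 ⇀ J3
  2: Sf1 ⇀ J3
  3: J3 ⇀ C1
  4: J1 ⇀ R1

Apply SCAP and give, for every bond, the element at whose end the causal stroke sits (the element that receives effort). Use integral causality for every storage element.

bond 2 stroke→Sf1  (source Sf1 imposes f)
bond 1 stroke→J3  (common-f at J3 fixed by 2)
bond 3 stroke→J3  (J3 flow already set via bond 2)
bond 0 stroke→J2  (common-f at J2 fixed by 1)
bond 4 stroke→J1  (J1 needs exactly one e-in)

#0 →J2
#1 →J3
#2 →Sf1
#3 →J3
#4 →J1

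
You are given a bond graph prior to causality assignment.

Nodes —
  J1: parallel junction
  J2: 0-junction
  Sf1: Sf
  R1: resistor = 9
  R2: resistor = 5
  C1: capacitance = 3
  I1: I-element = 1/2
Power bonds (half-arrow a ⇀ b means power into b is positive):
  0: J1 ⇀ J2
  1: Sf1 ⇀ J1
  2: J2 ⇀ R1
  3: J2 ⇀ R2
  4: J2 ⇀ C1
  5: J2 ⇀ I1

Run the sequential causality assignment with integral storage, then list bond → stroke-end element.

bond 1 stroke→Sf1  (Sf1 (Sf) sets flow on bond)
bond 0 stroke→J1  (closing 0-jn rule on J1)
bond 4 stroke→J2  (prefer integral on C1)
bond 2 stroke→R1  (J2 effort already set via bond 4)
bond 3 stroke→R2  (J2 effort already set via bond 4)
bond 5 stroke→I1  (J2: bond 4 brought effort, rest push out)

b0 |J1
b1 |Sf1
b2 |R1
b3 |R2
b4 |J2
b5 |I1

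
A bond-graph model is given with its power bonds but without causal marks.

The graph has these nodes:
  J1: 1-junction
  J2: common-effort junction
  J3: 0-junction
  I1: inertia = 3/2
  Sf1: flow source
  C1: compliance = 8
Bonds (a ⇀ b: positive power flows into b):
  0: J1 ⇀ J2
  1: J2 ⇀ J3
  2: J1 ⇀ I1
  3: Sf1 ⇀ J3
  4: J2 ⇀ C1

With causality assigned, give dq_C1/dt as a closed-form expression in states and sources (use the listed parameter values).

#3 stroke→Sf1  (Sf1 fixes flow; stroke at Sf1)
#1 stroke→J3  (closing 0-jn rule on J3)
#2 stroke→I1  (I1 integral (f out))
#0 stroke→J1  (1-jn J1 has f-setter on 2)
#4 stroke→J2  (closing 0-jn rule on J2)

dq_C1/dt = F_Sf1 + 2*p_I1/3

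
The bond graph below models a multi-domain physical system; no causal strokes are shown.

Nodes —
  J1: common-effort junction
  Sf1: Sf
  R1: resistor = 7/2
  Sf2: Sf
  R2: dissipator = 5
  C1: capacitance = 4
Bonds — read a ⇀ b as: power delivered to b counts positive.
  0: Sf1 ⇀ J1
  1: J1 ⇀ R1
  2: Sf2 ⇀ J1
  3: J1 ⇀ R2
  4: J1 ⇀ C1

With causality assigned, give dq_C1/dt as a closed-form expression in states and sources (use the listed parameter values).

dq_C1/dt = F_Sf1 + F_Sf2 - 17*q_C1/140

bond 0 →Sf1  (Sf1: flow source, stroke at near end)
bond 2 →Sf2  (Sf2 fixes flow; stroke at Sf2)
bond 4 →J1  (C1 outputs effort q/C1)
bond 1 →R1  (common-e at J1 fixed by 4)
bond 3 →R2  (0-jn J1 has e-setter on 4)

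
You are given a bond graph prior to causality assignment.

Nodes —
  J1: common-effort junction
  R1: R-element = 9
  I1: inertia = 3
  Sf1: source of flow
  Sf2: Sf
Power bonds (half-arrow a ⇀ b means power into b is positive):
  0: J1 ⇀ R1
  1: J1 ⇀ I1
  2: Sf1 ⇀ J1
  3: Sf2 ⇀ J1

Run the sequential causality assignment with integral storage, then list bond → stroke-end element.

#0 |J1
#1 |I1
#2 |Sf1
#3 |Sf2

β2 stroke→Sf1  (Sf1: flow source, stroke at near end)
β3 stroke→Sf2  (source Sf2 imposes f)
β1 stroke→I1  (I1 integral (f out))
β0 stroke→J1  (J1 needs exactly one e-in)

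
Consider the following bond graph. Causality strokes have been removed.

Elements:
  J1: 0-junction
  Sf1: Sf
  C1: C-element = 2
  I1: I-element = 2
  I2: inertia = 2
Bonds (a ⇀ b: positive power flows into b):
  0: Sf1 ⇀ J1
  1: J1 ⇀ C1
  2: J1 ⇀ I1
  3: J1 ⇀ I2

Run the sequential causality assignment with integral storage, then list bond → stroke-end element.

#0 →Sf1
#1 →J1
#2 →I1
#3 →I2

b0 stroke at Sf1  (Sf1 fixes flow; stroke at Sf1)
b1 stroke at J1  (C1: C, integral causality)
b2 stroke at I1  (0-jn J1 has e-setter on 1)
b3 stroke at I2  (J1 effort already set via bond 1)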